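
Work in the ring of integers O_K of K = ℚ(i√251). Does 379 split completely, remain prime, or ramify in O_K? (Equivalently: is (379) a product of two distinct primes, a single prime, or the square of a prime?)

-251 mod 4 = 1, hence disc K = -251 and O_K = ℤ[(1+√-251)/2].
379 ∤ -251, so 379 is unramified.
Compute (-251/379) via Euler: 128^((379-1)/2) mod 379 = 378, so (-251/379) = -1.
Legendre symbol -1 ⇒ 379 is inert.

379 remains inert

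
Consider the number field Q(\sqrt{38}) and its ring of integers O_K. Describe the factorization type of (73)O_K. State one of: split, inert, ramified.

73 splits in O_K

d = 38 ≡ 2 (mod 4), so O_K = ℤ[√38] and disc(K) = 4d = 152.
disc(K) = 152 is not divisible by 73; 73 is unramified.
Legendre symbol by Euler's criterion: (38/73) ≡ 38^36 ≡ 1 (mod 73), i.e. (38/73) = 1.
Legendre symbol 1 ⇒ 73 is split.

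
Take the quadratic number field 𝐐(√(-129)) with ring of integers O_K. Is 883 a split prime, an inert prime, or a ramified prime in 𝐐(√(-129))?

inert — (883) stays prime in O_K

-129 mod 4 = 3, hence disc K = 4·(-129) = -516 and O_K = ℤ[√-129].
Since gcd(883, -516) = 1 the prime 883 does not ramify.
Legendre symbol by Euler's criterion: (-129/883) ≡ (-129)^441 ≡ 882 (mod 883), i.e. (-129/883) = -1.
Legendre symbol -1 ⇒ 883 is inert.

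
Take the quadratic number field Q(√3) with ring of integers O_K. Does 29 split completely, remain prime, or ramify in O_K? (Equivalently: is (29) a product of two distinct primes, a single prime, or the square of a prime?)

Since 3 ≢ 1 mod 4, the ring of integers is ℤ[√3] with discriminant 4·3 = 12.
disc(K) = 12 is not divisible by 29; 29 is unramified.
Compute (3/29) via Euler: 3^((29-1)/2) mod 29 = 28, so (3/29) = -1.
(3/29) = -1, so 29 is inert.

remains prime (inert)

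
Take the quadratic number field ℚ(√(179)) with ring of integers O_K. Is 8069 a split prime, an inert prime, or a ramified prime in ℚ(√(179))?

splits completely

179 mod 4 = 3, hence disc K = 4·179 = 716 and O_K = ℤ[√179].
Since gcd(8069, 716) = 1 the prime 8069 does not ramify.
Compute (179/8069) via Euler: 179^((8069-1)/2) mod 8069 = 1, so (179/8069) = 1.
Legendre symbol 1 ⇒ 8069 is split.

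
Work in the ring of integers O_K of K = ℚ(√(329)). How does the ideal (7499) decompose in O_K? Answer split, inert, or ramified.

inert

d = 329 ≡ 1 (mod 4), so O_K = ℤ[(1+√329)/2] and disc(K) = d = 329.
Since gcd(7499, 329) = 1 the prime 7499 does not ramify.
Compute (329/7499) via Euler: 329^((7499-1)/2) mod 7499 = 7498, so (329/7499) = -1.
Legendre symbol -1 ⇒ 7499 is inert.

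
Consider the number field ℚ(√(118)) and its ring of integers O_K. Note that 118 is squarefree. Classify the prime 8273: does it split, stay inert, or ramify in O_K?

Since 118 ≢ 1 mod 4, the ring of integers is ℤ[√118] with discriminant 4·118 = 472.
8273 ∤ 472, so 8273 is unramified.
(118/8273) = 118^4136 mod 8273 = 8272, giving Legendre symbol -1.
(118/8273) = -1, so 8273 is inert.

p is inert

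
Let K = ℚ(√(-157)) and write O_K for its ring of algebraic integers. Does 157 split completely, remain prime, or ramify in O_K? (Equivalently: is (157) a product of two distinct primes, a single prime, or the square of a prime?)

ramified

Since -157 ≢ 1 mod 4, the ring of integers is ℤ[√-157] with discriminant 4·(-157) = -628.
157 divides disc(K) = -628, so 157 ramifies.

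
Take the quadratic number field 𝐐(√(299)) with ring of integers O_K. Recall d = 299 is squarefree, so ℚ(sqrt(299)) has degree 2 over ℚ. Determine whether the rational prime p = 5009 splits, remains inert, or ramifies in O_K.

Since 299 ≢ 1 mod 4, the ring of integers is ℤ[√299] with discriminant 4·299 = 1196.
5009 ∤ 1196, so 5009 is unramified.
Compute (299/5009) via Euler: 299^((5009-1)/2) mod 5009 = 1, so (299/5009) = 1.
Legendre symbol 1 ⇒ 5009 is split.

split — (5009) = 𝔭₁𝔭₂ with 𝔭₁ ≠ 𝔭₂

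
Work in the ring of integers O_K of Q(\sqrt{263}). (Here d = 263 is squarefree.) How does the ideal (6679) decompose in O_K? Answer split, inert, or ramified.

263 mod 4 = 3, hence disc K = 4·263 = 1052 and O_K = ℤ[√263].
disc(K) = 1052 is not divisible by 6679; 6679 is unramified.
Legendre symbol by Euler's criterion: (263/6679) ≡ 263^3339 ≡ 6678 (mod 6679), i.e. (263/6679) = -1.
(263/6679) = -1, so 6679 is inert.

inert — (6679) stays prime in O_K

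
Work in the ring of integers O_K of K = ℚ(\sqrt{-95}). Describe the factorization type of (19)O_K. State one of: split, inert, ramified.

ramified

Since -95 ≡ 1 mod 4, the ring of integers is ℤ[(1+√-95)/2] with discriminant -95.
disc(K) = -95 = 19·(-5), so p = 19 is ramified.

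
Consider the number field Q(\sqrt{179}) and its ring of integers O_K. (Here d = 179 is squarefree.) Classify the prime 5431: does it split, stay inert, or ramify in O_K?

Since 179 ≢ 1 mod 4, the ring of integers is ℤ[√179] with discriminant 4·179 = 716.
5431 ∤ 716, so 5431 is unramified.
Compute (179/5431) via Euler: 179^((5431-1)/2) mod 5431 = 5430, so (179/5431) = -1.
(179/5431) = -1, so 5431 is inert.

inert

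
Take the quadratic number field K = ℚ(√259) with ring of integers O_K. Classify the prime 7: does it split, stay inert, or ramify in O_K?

d = 259 ≡ 3 (mod 4), so O_K = ℤ[√259] and disc(K) = 4d = 1036.
7 divides disc(K) = 1036, so 7 ramifies.

7 is ramified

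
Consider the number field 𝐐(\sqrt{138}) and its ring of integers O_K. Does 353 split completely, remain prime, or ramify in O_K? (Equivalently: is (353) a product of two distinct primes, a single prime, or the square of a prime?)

Since 138 ≢ 1 mod 4, the ring of integers is ℤ[√138] with discriminant 4·138 = 552.
353 ∤ 552, so 353 is unramified.
Euler's criterion: 138^176 mod 353 = 352. Thus (138|353) = -1.
(138/353) = -1, so 353 is inert.

inert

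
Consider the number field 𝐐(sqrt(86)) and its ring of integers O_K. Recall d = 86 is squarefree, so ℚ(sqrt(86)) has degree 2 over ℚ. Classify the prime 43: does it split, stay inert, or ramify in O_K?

Since 86 ≢ 1 mod 4, the ring of integers is ℤ[√86] with discriminant 4·86 = 344.
43 divides disc(K) = 344, so 43 ramifies.

ramified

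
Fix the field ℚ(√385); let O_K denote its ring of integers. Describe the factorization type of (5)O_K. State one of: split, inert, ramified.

385 mod 4 = 1, hence disc K = 385 and O_K = ℤ[(1+√385)/2].
5 divides disc(K) = 385, so 5 ramifies.

p ramifies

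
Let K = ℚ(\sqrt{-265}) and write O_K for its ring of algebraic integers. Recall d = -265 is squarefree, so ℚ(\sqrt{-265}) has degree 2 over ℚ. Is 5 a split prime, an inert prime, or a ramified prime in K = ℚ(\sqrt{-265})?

Since -265 ≢ 1 mod 4, the ring of integers is ℤ[√-265] with discriminant 4·(-265) = -1060.
5 divides disc(K) = -1060, so 5 ramifies.

ramifies in O_K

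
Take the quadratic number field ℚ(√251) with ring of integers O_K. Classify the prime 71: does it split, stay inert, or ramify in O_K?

Since 251 ≢ 1 mod 4, the ring of integers is ℤ[√251] with discriminant 4·251 = 1004.
71 ∤ 1004, so 71 is unramified.
(251/71) = 38^35 mod 71 = 1, giving Legendre symbol 1.
(251/71) = 1, so 71 splits.

split — (71) = 𝔭₁𝔭₂ with 𝔭₁ ≠ 𝔭₂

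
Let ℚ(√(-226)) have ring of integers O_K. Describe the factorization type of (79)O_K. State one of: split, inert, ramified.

d = -226 ≡ 2 (mod 4), so O_K = ℤ[√-226] and disc(K) = 4d = -904.
79 ∤ -904, so 79 is unramified.
Euler's criterion: (-226)^39 mod 79 = 1. Thus (-226|79) = 1.
d is a quadratic residue mod p, hence 79 splits in O_K.

split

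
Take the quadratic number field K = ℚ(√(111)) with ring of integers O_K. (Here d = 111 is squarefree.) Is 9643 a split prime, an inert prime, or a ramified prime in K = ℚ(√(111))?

Since 111 ≢ 1 mod 4, the ring of integers is ℤ[√111] with discriminant 4·111 = 444.
disc(K) = 444 is not divisible by 9643; 9643 is unramified.
Euler's criterion: 111^4821 mod 9643 = 1. Thus (111|9643) = 1.
d is a quadratic residue mod p, hence 9643 splits in O_K.

splits completely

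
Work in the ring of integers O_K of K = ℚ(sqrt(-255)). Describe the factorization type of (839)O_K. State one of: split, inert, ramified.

d = -255 ≡ 1 (mod 4), so O_K = ℤ[(1+√-255)/2] and disc(K) = d = -255.
disc(K) = -255 is not divisible by 839; 839 is unramified.
Euler's criterion: (-255)^419 mod 839 = 1. Thus (-255|839) = 1.
Legendre symbol 1 ⇒ 839 is split.

split — (839) = 𝔭₁𝔭₂ with 𝔭₁ ≠ 𝔭₂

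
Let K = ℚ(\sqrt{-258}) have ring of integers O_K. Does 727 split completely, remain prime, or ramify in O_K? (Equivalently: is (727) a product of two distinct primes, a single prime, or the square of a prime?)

Since -258 ≢ 1 mod 4, the ring of integers is ℤ[√-258] with discriminant 4·(-258) = -1032.
727 ∤ -1032, so 727 is unramified.
(-258/727) = 469^363 mod 727 = 1, giving Legendre symbol 1.
d is a quadratic residue mod p, hence 727 splits in O_K.

split — (727) = 𝔭₁𝔭₂ with 𝔭₁ ≠ 𝔭₂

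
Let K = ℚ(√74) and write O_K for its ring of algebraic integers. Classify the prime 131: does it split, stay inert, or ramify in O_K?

splits completely

74 mod 4 = 2, hence disc K = 4·74 = 296 and O_K = ℤ[√74].
disc(K) = 296 is not divisible by 131; 131 is unramified.
Compute (74/131) via Euler: 74^((131-1)/2) mod 131 = 1, so (74/131) = 1.
Legendre symbol 1 ⇒ 131 is split.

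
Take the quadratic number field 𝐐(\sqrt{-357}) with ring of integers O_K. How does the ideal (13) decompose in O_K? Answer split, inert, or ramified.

-357 mod 4 = 3, hence disc K = 4·(-357) = -1428 and O_K = ℤ[√-357].
13 ∤ -1428, so 13 is unramified.
Compute (-357/13) via Euler: 7^((13-1)/2) mod 13 = 12, so (-357/13) = -1.
d is a non-residue mod p, hence 13 remains inert in O_K.

13 remains inert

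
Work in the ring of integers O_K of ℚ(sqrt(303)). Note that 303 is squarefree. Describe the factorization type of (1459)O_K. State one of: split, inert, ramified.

Since 303 ≢ 1 mod 4, the ring of integers is ℤ[√303] with discriminant 4·303 = 1212.
1459 ∤ 1212, so 1459 is unramified.
Euler's criterion: 303^729 mod 1459 = 1458. Thus (303|1459) = -1.
(303/1459) = -1, so 1459 is inert.

inert — (1459) stays prime in O_K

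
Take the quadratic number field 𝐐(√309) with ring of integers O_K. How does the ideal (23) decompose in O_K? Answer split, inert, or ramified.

Since 309 ≡ 1 mod 4, the ring of integers is ℤ[(1+√309)/2] with discriminant 309.
disc(K) = 309 is not divisible by 23; 23 is unramified.
Euler's criterion: 309^11 mod 23 = 22. Thus (309|23) = -1.
Legendre symbol -1 ⇒ 23 is inert.

remains prime (inert)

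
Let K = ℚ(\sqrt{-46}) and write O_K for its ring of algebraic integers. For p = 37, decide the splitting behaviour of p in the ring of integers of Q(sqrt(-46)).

Since -46 ≢ 1 mod 4, the ring of integers is ℤ[√-46] with discriminant 4·(-46) = -184.
disc(K) = -184 is not divisible by 37; 37 is unramified.
Compute (-46/37) via Euler: 28^((37-1)/2) mod 37 = 1, so (-46/37) = 1.
d is a quadratic residue mod p, hence 37 splits in O_K.

split — (37) = 𝔭₁𝔭₂ with 𝔭₁ ≠ 𝔭₂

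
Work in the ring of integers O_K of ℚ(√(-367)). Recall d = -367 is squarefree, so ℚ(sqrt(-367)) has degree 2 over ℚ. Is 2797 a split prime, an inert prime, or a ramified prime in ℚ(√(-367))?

-367 mod 4 = 1, hence disc K = -367 and O_K = ℤ[(1+√-367)/2].
2797 ∤ -367, so 2797 is unramified.
Compute (-367/2797) via Euler: 2430^((2797-1)/2) mod 2797 = 1, so (-367/2797) = 1.
(-367/2797) = 1, so 2797 splits.

split — (2797) = 𝔭₁𝔭₂ with 𝔭₁ ≠ 𝔭₂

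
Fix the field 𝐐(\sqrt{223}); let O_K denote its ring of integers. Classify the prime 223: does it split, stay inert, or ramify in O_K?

223 is ramified

223 mod 4 = 3, hence disc K = 4·223 = 892 and O_K = ℤ[√223].
223 divides disc(K) = 892, so 223 ramifies.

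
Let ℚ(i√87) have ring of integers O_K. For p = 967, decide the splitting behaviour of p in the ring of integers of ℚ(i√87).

Since -87 ≡ 1 mod 4, the ring of integers is ℤ[(1+√-87)/2] with discriminant -87.
Since gcd(967, -87) = 1 the prime 967 does not ramify.
Euler's criterion: (-87)^483 mod 967 = 966. Thus (-87|967) = -1.
Legendre symbol -1 ⇒ 967 is inert.

inert — (967) stays prime in O_K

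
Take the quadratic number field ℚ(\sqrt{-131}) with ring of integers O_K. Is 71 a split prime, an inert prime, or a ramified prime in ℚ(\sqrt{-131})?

-131 mod 4 = 1, hence disc K = -131 and O_K = ℤ[(1+√-131)/2].
71 ∤ -131, so 71 is unramified.
Legendre symbol by Euler's criterion: (-131/71) ≡ (-131)^35 ≡ 70 (mod 71), i.e. (-131/71) = -1.
(-131/71) = -1, so 71 is inert.

71 remains inert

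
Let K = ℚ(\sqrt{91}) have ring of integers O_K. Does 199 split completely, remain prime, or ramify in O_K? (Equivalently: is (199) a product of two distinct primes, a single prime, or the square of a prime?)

Since 91 ≢ 1 mod 4, the ring of integers is ℤ[√91] with discriminant 4·91 = 364.
Since gcd(199, 364) = 1 the prime 199 does not ramify.
Legendre symbol by Euler's criterion: (91/199) ≡ 91^99 ≡ 1 (mod 199), i.e. (91/199) = 1.
d is a quadratic residue mod p, hence 199 splits in O_K.

splits completely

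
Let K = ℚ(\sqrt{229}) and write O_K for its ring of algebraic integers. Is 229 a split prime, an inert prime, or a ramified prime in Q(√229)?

d = 229 ≡ 1 (mod 4), so O_K = ℤ[(1+√229)/2] and disc(K) = d = 229.
229 divides disc(K) = 229, so 229 ramifies.

p ramifies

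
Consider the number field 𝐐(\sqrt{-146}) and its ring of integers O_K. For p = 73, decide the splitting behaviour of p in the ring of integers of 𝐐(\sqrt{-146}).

ramifies in O_K

-146 mod 4 = 2, hence disc K = 4·(-146) = -584 and O_K = ℤ[√-146].
disc(K) = -584 = 73·(-8), so p = 73 is ramified.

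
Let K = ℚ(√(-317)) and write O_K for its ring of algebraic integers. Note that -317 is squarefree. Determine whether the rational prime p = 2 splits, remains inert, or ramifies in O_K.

p ramifies

-317 mod 4 = 3, hence disc K = 4·(-317) = -1268 and O_K = ℤ[√-317].
Ramification test: 2 | -1268. The prime 2 ramifies in K.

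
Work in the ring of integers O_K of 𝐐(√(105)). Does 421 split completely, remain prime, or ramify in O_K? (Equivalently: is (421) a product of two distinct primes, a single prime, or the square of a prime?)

p splits

Since 105 ≡ 1 mod 4, the ring of integers is ℤ[(1+√105)/2] with discriminant 105.
Since gcd(421, 105) = 1 the prime 421 does not ramify.
Euler's criterion: 105^210 mod 421 = 1. Thus (105|421) = 1.
d is a quadratic residue mod p, hence 421 splits in O_K.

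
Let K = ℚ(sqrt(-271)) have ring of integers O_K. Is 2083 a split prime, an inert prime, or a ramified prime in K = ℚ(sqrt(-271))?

inert

-271 mod 4 = 1, hence disc K = -271 and O_K = ℤ[(1+√-271)/2].
Since gcd(2083, -271) = 1 the prime 2083 does not ramify.
(-271/2083) = 1812^1041 mod 2083 = 2082, giving Legendre symbol -1.
d is a non-residue mod p, hence 2083 remains inert in O_K.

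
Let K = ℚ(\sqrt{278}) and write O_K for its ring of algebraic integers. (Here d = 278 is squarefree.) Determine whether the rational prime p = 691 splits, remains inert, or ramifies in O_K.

691 remains inert

278 mod 4 = 2, hence disc K = 4·278 = 1112 and O_K = ℤ[√278].
Since gcd(691, 1112) = 1 the prime 691 does not ramify.
Euler's criterion: 278^345 mod 691 = 690. Thus (278|691) = -1.
Legendre symbol -1 ⇒ 691 is inert.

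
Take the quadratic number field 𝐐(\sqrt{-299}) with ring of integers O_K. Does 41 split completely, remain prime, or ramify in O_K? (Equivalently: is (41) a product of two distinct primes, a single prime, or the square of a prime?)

inert — (41) stays prime in O_K

d = -299 ≡ 1 (mod 4), so O_K = ℤ[(1+√-299)/2] and disc(K) = d = -299.
disc(K) = -299 is not divisible by 41; 41 is unramified.
(-299/41) = 29^20 mod 41 = 40, giving Legendre symbol -1.
d is a non-residue mod p, hence 41 remains inert in O_K.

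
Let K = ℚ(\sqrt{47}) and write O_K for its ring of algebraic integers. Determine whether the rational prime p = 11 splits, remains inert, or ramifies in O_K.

split

d = 47 ≡ 3 (mod 4), so O_K = ℤ[√47] and disc(K) = 4d = 188.
11 ∤ 188, so 11 is unramified.
(47/11) = 3^5 mod 11 = 1, giving Legendre symbol 1.
d is a quadratic residue mod p, hence 11 splits in O_K.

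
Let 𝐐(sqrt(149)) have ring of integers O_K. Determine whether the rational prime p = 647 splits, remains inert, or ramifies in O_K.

149 mod 4 = 1, hence disc K = 149 and O_K = ℤ[(1+√149)/2].
disc(K) = 149 is not divisible by 647; 647 is unramified.
Compute (149/647) via Euler: 149^((647-1)/2) mod 647 = 646, so (149/647) = -1.
d is a non-residue mod p, hence 647 remains inert in O_K.

inert — (647) stays prime in O_K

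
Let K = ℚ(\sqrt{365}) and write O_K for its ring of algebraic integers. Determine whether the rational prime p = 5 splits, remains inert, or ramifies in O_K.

365 mod 4 = 1, hence disc K = 365 and O_K = ℤ[(1+√365)/2].
Ramification test: 5 | 365. The prime 5 ramifies in K.

5 is ramified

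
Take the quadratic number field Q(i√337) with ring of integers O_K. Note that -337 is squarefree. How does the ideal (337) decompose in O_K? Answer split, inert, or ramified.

337 is ramified

-337 mod 4 = 3, hence disc K = 4·(-337) = -1348 and O_K = ℤ[√-337].
disc(K) = -1348 = 337·(-4), so p = 337 is ramified.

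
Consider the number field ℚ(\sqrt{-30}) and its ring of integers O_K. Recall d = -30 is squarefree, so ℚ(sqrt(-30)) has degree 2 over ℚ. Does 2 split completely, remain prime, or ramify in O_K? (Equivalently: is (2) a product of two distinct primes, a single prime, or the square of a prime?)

-30 mod 4 = 2, hence disc K = 4·(-30) = -120 and O_K = ℤ[√-30].
2 divides disc(K) = -120, so 2 ramifies.

p ramifies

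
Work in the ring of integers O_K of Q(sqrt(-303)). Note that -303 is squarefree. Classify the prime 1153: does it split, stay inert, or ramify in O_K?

remains prime (inert)

d = -303 ≡ 1 (mod 4), so O_K = ℤ[(1+√-303)/2] and disc(K) = d = -303.
disc(K) = -303 is not divisible by 1153; 1153 is unramified.
Euler's criterion: (-303)^576 mod 1153 = 1152. Thus (-303|1153) = -1.
d is a non-residue mod p, hence 1153 remains inert in O_K.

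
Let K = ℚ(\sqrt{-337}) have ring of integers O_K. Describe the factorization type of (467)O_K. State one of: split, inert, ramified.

split — (467) = 𝔭₁𝔭₂ with 𝔭₁ ≠ 𝔭₂

Since -337 ≢ 1 mod 4, the ring of integers is ℤ[√-337] with discriminant 4·(-337) = -1348.
467 ∤ -1348, so 467 is unramified.
Legendre symbol by Euler's criterion: (-337/467) ≡ (-337)^233 ≡ 1 (mod 467), i.e. (-337/467) = 1.
Legendre symbol 1 ⇒ 467 is split.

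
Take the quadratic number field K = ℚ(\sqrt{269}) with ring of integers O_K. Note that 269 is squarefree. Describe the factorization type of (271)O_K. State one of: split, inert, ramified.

269 mod 4 = 1, hence disc K = 269 and O_K = ℤ[(1+√269)/2].
Since gcd(271, 269) = 1 the prime 271 does not ramify.
(269/271) = 269^135 mod 271 = 270, giving Legendre symbol -1.
(269/271) = -1, so 271 is inert.

remains prime (inert)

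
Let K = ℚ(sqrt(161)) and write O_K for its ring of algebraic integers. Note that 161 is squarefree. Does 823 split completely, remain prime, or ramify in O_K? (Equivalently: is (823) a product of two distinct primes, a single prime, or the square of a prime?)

823 splits in O_K

161 mod 4 = 1, hence disc K = 161 and O_K = ℤ[(1+√161)/2].
disc(K) = 161 is not divisible by 823; 823 is unramified.
Euler's criterion: 161^411 mod 823 = 1. Thus (161|823) = 1.
d is a quadratic residue mod p, hence 823 splits in O_K.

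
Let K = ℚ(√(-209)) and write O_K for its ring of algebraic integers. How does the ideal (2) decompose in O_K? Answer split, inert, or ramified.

ramifies in O_K

Since -209 ≢ 1 mod 4, the ring of integers is ℤ[√-209] with discriminant 4·(-209) = -836.
2 divides disc(K) = -836, so 2 ramifies.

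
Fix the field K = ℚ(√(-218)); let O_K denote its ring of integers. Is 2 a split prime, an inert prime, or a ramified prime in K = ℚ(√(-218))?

-218 mod 4 = 2, hence disc K = 4·(-218) = -872 and O_K = ℤ[√-218].
Ramification test: 2 | -872. The prime 2 ramifies in K.

ramified — (2) = 𝔭²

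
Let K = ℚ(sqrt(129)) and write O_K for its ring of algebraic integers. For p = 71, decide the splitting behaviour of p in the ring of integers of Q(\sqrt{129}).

Since 129 ≡ 1 mod 4, the ring of integers is ℤ[(1+√129)/2] with discriminant 129.
disc(K) = 129 is not divisible by 71; 71 is unramified.
Legendre symbol by Euler's criterion: (129/71) ≡ 129^35 ≡ 1 (mod 71), i.e. (129/71) = 1.
Legendre symbol 1 ⇒ 71 is split.

split — (71) = 𝔭₁𝔭₂ with 𝔭₁ ≠ 𝔭₂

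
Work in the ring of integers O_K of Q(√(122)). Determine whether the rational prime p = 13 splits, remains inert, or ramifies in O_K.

p is inert

d = 122 ≡ 2 (mod 4), so O_K = ℤ[√122] and disc(K) = 4d = 488.
Since gcd(13, 488) = 1 the prime 13 does not ramify.
Compute (122/13) via Euler: 5^((13-1)/2) mod 13 = 12, so (122/13) = -1.
Legendre symbol -1 ⇒ 13 is inert.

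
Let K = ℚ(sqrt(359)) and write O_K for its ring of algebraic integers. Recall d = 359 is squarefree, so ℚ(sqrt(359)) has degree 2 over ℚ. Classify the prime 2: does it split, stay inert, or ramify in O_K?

ramified

359 mod 4 = 3, hence disc K = 4·359 = 1436 and O_K = ℤ[√359].
2 divides disc(K) = 1436, so 2 ramifies.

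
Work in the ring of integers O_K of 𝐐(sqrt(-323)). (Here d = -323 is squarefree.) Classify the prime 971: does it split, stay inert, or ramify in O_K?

-323 mod 4 = 1, hence disc K = -323 and O_K = ℤ[(1+√-323)/2].
Since gcd(971, -323) = 1 the prime 971 does not ramify.
(-323/971) = 648^485 mod 971 = 970, giving Legendre symbol -1.
(-323/971) = -1, so 971 is inert.

inert — (971) stays prime in O_K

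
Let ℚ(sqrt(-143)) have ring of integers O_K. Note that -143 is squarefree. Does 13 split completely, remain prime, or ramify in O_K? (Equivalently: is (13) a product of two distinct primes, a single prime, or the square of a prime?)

d = -143 ≡ 1 (mod 4), so O_K = ℤ[(1+√-143)/2] and disc(K) = d = -143.
disc(K) = -143 = 13·(-11), so p = 13 is ramified.

ramified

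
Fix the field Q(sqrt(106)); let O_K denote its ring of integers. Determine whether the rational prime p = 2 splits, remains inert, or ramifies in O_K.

ramifies in O_K

106 mod 4 = 2, hence disc K = 4·106 = 424 and O_K = ℤ[√106].
Ramification test: 2 | 424. The prime 2 ramifies in K.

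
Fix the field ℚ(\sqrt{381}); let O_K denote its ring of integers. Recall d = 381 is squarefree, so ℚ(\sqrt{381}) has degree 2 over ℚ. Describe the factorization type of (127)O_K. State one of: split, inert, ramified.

d = 381 ≡ 1 (mod 4), so O_K = ℤ[(1+√381)/2] and disc(K) = d = 381.
Ramification test: 127 | 381. The prime 127 ramifies in K.

ramifies in O_K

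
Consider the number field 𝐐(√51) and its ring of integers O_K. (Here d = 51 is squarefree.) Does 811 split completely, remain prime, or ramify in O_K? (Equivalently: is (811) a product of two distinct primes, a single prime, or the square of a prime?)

d = 51 ≡ 3 (mod 4), so O_K = ℤ[√51] and disc(K) = 4d = 204.
Since gcd(811, 204) = 1 the prime 811 does not ramify.
Legendre symbol by Euler's criterion: (51/811) ≡ 51^405 ≡ 1 (mod 811), i.e. (51/811) = 1.
(51/811) = 1, so 811 splits.

split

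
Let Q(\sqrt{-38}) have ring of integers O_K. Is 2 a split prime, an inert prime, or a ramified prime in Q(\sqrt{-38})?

ramifies in O_K

Since -38 ≢ 1 mod 4, the ring of integers is ℤ[√-38] with discriminant 4·(-38) = -152.
disc(K) = -152 = 2·(-76), so p = 2 is ramified.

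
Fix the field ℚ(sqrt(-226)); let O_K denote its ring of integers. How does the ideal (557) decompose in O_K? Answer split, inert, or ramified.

inert — (557) stays prime in O_K

d = -226 ≡ 2 (mod 4), so O_K = ℤ[√-226] and disc(K) = 4d = -904.
557 ∤ -904, so 557 is unramified.
(-226/557) = 331^278 mod 557 = 556, giving Legendre symbol -1.
(-226/557) = -1, so 557 is inert.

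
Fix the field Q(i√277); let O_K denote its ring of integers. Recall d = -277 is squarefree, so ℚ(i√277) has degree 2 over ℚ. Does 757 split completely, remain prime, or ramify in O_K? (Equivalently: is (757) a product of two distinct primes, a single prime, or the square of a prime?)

split

d = -277 ≡ 3 (mod 4), so O_K = ℤ[√-277] and disc(K) = 4d = -1108.
757 ∤ -1108, so 757 is unramified.
Legendre symbol by Euler's criterion: (-277/757) ≡ (-277)^378 ≡ 1 (mod 757), i.e. (-277/757) = 1.
d is a quadratic residue mod p, hence 757 splits in O_K.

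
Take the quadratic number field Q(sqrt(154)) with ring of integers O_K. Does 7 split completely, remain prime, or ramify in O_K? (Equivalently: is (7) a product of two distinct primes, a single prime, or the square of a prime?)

Since 154 ≢ 1 mod 4, the ring of integers is ℤ[√154] with discriminant 4·154 = 616.
Ramification test: 7 | 616. The prime 7 ramifies in K.

ramified — (7) = 𝔭²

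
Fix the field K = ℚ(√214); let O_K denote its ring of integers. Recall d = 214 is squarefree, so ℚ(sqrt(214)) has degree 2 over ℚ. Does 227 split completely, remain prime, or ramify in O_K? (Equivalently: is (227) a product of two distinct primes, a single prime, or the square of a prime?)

p splits

214 mod 4 = 2, hence disc K = 4·214 = 856 and O_K = ℤ[√214].
Since gcd(227, 856) = 1 the prime 227 does not ramify.
Euler's criterion: 214^113 mod 227 = 1. Thus (214|227) = 1.
Legendre symbol 1 ⇒ 227 is split.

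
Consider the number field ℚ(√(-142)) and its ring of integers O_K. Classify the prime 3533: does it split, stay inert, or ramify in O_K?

Since -142 ≢ 1 mod 4, the ring of integers is ℤ[√-142] with discriminant 4·(-142) = -568.
Since gcd(3533, -568) = 1 the prime 3533 does not ramify.
Compute (-142/3533) via Euler: 3391^((3533-1)/2) mod 3533 = 3532, so (-142/3533) = -1.
Legendre symbol -1 ⇒ 3533 is inert.

p is inert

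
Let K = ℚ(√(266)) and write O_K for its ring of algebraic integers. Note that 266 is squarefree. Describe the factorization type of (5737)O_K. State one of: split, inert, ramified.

Since 266 ≢ 1 mod 4, the ring of integers is ℤ[√266] with discriminant 4·266 = 1064.
Since gcd(5737, 1064) = 1 the prime 5737 does not ramify.
Compute (266/5737) via Euler: 266^((5737-1)/2) mod 5737 = 5736, so (266/5737) = -1.
d is a non-residue mod p, hence 5737 remains inert in O_K.

inert — (5737) stays prime in O_K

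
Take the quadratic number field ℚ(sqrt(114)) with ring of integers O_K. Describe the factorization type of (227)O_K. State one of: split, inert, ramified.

227 remains inert

d = 114 ≡ 2 (mod 4), so O_K = ℤ[√114] and disc(K) = 4d = 456.
disc(K) = 456 is not divisible by 227; 227 is unramified.
Legendre symbol by Euler's criterion: (114/227) ≡ 114^113 ≡ 226 (mod 227), i.e. (114/227) = -1.
d is a non-residue mod p, hence 227 remains inert in O_K.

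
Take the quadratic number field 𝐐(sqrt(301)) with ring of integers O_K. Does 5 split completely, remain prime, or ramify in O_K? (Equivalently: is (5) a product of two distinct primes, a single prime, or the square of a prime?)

p splits

d = 301 ≡ 1 (mod 4), so O_K = ℤ[(1+√301)/2] and disc(K) = d = 301.
5 ∤ 301, so 5 is unramified.
Euler's criterion: 301^2 mod 5 = 1. Thus (301|5) = 1.
d is a quadratic residue mod p, hence 5 splits in O_K.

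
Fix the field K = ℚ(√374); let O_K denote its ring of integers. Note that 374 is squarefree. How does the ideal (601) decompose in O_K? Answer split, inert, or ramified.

d = 374 ≡ 2 (mod 4), so O_K = ℤ[√374] and disc(K) = 4d = 1496.
disc(K) = 1496 is not divisible by 601; 601 is unramified.
Legendre symbol by Euler's criterion: (374/601) ≡ 374^300 ≡ 1 (mod 601), i.e. (374/601) = 1.
(374/601) = 1, so 601 splits.

601 splits in O_K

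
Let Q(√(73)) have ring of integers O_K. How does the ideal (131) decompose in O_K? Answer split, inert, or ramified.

131 remains inert

Since 73 ≡ 1 mod 4, the ring of integers is ℤ[(1+√73)/2] with discriminant 73.
Since gcd(131, 73) = 1 the prime 131 does not ramify.
Compute (73/131) via Euler: 73^((131-1)/2) mod 131 = 130, so (73/131) = -1.
Legendre symbol -1 ⇒ 131 is inert.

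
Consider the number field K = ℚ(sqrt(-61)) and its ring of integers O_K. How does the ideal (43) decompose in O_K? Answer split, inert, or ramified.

p splits

d = -61 ≡ 3 (mod 4), so O_K = ℤ[√-61] and disc(K) = 4d = -244.
Since gcd(43, -244) = 1 the prime 43 does not ramify.
(-61/43) = 25^21 mod 43 = 1, giving Legendre symbol 1.
Legendre symbol 1 ⇒ 43 is split.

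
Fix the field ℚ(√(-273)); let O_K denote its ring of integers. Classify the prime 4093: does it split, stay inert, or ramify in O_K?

p splits

-273 mod 4 = 3, hence disc K = 4·(-273) = -1092 and O_K = ℤ[√-273].
disc(K) = -1092 is not divisible by 4093; 4093 is unramified.
Euler's criterion: (-273)^2046 mod 4093 = 1. Thus (-273|4093) = 1.
(-273/4093) = 1, so 4093 splits.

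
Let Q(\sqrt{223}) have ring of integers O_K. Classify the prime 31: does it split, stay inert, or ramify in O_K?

Since 223 ≢ 1 mod 4, the ring of integers is ℤ[√223] with discriminant 4·223 = 892.
31 ∤ 892, so 31 is unramified.
Legendre symbol by Euler's criterion: (223/31) ≡ 223^15 ≡ 30 (mod 31), i.e. (223/31) = -1.
Legendre symbol -1 ⇒ 31 is inert.

inert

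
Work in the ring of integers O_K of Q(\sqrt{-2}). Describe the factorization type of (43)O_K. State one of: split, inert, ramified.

p splits

d = -2 ≡ 2 (mod 4), so O_K = ℤ[√-2] and disc(K) = 4d = -8.
disc(K) = -8 is not divisible by 43; 43 is unramified.
Legendre symbol by Euler's criterion: (-2/43) ≡ (-2)^21 ≡ 1 (mod 43), i.e. (-2/43) = 1.
d is a quadratic residue mod p, hence 43 splits in O_K.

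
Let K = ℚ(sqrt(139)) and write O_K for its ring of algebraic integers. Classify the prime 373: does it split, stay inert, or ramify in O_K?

Since 139 ≢ 1 mod 4, the ring of integers is ℤ[√139] with discriminant 4·139 = 556.
disc(K) = 556 is not divisible by 373; 373 is unramified.
Euler's criterion: 139^186 mod 373 = 372. Thus (139|373) = -1.
(139/373) = -1, so 373 is inert.

p is inert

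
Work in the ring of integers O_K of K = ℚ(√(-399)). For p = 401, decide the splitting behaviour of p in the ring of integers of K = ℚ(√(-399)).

Since -399 ≡ 1 mod 4, the ring of integers is ℤ[(1+√-399)/2] with discriminant -399.
disc(K) = -399 is not divisible by 401; 401 is unramified.
Compute (-399/401) via Euler: 2^((401-1)/2) mod 401 = 1, so (-399/401) = 1.
Legendre symbol 1 ⇒ 401 is split.

p splits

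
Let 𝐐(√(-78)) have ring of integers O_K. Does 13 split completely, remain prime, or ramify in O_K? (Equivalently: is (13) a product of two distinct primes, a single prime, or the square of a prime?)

-78 mod 4 = 2, hence disc K = 4·(-78) = -312 and O_K = ℤ[√-78].
13 divides disc(K) = -312, so 13 ramifies.

ramified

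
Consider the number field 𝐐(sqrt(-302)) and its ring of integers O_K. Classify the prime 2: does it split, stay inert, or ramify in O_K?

Since -302 ≢ 1 mod 4, the ring of integers is ℤ[√-302] with discriminant 4·(-302) = -1208.
disc(K) = -1208 = 2·(-604), so p = 2 is ramified.

2 is ramified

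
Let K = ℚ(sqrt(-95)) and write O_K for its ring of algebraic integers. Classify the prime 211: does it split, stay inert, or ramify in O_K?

d = -95 ≡ 1 (mod 4), so O_K = ℤ[(1+√-95)/2] and disc(K) = d = -95.
Since gcd(211, -95) = 1 the prime 211 does not ramify.
Euler's criterion: (-95)^105 mod 211 = 210. Thus (-95|211) = -1.
Legendre symbol -1 ⇒ 211 is inert.

inert — (211) stays prime in O_K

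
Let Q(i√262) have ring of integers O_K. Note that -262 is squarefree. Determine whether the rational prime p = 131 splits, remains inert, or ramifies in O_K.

ramified — (131) = 𝔭²

d = -262 ≡ 2 (mod 4), so O_K = ℤ[√-262] and disc(K) = 4d = -1048.
Ramification test: 131 | -1048. The prime 131 ramifies in K.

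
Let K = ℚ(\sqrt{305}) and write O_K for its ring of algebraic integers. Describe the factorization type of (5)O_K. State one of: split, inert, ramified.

p ramifies

Since 305 ≡ 1 mod 4, the ring of integers is ℤ[(1+√305)/2] with discriminant 305.
disc(K) = 305 = 5·61, so p = 5 is ramified.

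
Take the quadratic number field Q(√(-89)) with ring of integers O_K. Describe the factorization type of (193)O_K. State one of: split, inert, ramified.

Since -89 ≢ 1 mod 4, the ring of integers is ℤ[√-89] with discriminant 4·(-89) = -356.
Since gcd(193, -356) = 1 the prime 193 does not ramify.
Legendre symbol by Euler's criterion: (-89/193) ≡ (-89)^96 ≡ 192 (mod 193), i.e. (-89/193) = -1.
d is a non-residue mod p, hence 193 remains inert in O_K.

remains prime (inert)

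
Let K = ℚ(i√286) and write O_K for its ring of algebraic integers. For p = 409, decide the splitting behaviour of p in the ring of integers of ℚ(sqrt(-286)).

409 splits in O_K

-286 mod 4 = 2, hence disc K = 4·(-286) = -1144 and O_K = ℤ[√-286].
409 ∤ -1144, so 409 is unramified.
Compute (-286/409) via Euler: 123^((409-1)/2) mod 409 = 1, so (-286/409) = 1.
(-286/409) = 1, so 409 splits.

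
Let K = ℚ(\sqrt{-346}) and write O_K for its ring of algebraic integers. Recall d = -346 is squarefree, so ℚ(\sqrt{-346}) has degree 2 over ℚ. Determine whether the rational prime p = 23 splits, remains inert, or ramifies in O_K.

d = -346 ≡ 2 (mod 4), so O_K = ℤ[√-346] and disc(K) = 4d = -1384.
23 ∤ -1384, so 23 is unramified.
Euler's criterion: (-346)^11 mod 23 = 22. Thus (-346|23) = -1.
(-346/23) = -1, so 23 is inert.

p is inert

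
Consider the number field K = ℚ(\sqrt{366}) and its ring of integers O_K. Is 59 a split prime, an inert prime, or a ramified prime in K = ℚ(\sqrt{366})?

59 splits in O_K

366 mod 4 = 2, hence disc K = 4·366 = 1464 and O_K = ℤ[√366].
Since gcd(59, 1464) = 1 the prime 59 does not ramify.
Euler's criterion: 366^29 mod 59 = 1. Thus (366|59) = 1.
Legendre symbol 1 ⇒ 59 is split.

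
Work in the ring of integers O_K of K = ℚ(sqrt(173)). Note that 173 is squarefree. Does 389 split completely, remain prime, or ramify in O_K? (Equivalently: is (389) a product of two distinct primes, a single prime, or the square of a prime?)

389 splits in O_K

Since 173 ≡ 1 mod 4, the ring of integers is ℤ[(1+√173)/2] with discriminant 173.
Since gcd(389, 173) = 1 the prime 389 does not ramify.
Legendre symbol by Euler's criterion: (173/389) ≡ 173^194 ≡ 1 (mod 389), i.e. (173/389) = 1.
Legendre symbol 1 ⇒ 389 is split.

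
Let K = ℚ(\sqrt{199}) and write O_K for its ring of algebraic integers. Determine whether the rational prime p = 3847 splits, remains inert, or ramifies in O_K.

d = 199 ≡ 3 (mod 4), so O_K = ℤ[√199] and disc(K) = 4d = 796.
Since gcd(3847, 796) = 1 the prime 3847 does not ramify.
(199/3847) = 199^1923 mod 3847 = 3846, giving Legendre symbol -1.
Legendre symbol -1 ⇒ 3847 is inert.

3847 remains inert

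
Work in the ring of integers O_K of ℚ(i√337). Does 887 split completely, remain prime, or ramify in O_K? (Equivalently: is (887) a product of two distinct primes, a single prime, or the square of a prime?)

887 splits in O_K

-337 mod 4 = 3, hence disc K = 4·(-337) = -1348 and O_K = ℤ[√-337].
disc(K) = -1348 is not divisible by 887; 887 is unramified.
Compute (-337/887) via Euler: 550^((887-1)/2) mod 887 = 1, so (-337/887) = 1.
(-337/887) = 1, so 887 splits.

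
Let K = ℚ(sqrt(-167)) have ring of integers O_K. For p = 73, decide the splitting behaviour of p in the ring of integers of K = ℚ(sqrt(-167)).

-167 mod 4 = 1, hence disc K = -167 and O_K = ℤ[(1+√-167)/2].
Since gcd(73, -167) = 1 the prime 73 does not ramify.
(-167/73) = 52^36 mod 73 = 72, giving Legendre symbol -1.
Legendre symbol -1 ⇒ 73 is inert.

inert — (73) stays prime in O_K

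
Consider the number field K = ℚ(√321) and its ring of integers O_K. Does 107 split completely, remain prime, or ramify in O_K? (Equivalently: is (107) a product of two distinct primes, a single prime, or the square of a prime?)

107 is ramified

321 mod 4 = 1, hence disc K = 321 and O_K = ℤ[(1+√321)/2].
107 divides disc(K) = 321, so 107 ramifies.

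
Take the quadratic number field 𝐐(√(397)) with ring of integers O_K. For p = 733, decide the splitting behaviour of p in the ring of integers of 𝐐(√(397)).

d = 397 ≡ 1 (mod 4), so O_K = ℤ[(1+√397)/2] and disc(K) = d = 397.
Since gcd(733, 397) = 1 the prime 733 does not ramify.
Legendre symbol by Euler's criterion: (397/733) ≡ 397^366 ≡ 732 (mod 733), i.e. (397/733) = -1.
d is a non-residue mod p, hence 733 remains inert in O_K.

inert — (733) stays prime in O_K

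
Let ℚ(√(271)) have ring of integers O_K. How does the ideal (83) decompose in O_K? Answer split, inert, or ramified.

inert — (83) stays prime in O_K

271 mod 4 = 3, hence disc K = 4·271 = 1084 and O_K = ℤ[√271].
83 ∤ 1084, so 83 is unramified.
(271/83) = 22^41 mod 83 = 82, giving Legendre symbol -1.
d is a non-residue mod p, hence 83 remains inert in O_K.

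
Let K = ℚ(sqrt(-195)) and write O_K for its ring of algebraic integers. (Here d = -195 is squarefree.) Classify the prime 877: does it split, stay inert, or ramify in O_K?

-195 mod 4 = 1, hence disc K = -195 and O_K = ℤ[(1+√-195)/2].
877 ∤ -195, so 877 is unramified.
(-195/877) = 682^438 mod 877 = 1, giving Legendre symbol 1.
Legendre symbol 1 ⇒ 877 is split.

p splits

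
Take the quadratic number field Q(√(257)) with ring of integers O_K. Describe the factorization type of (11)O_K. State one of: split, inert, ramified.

257 mod 4 = 1, hence disc K = 257 and O_K = ℤ[(1+√257)/2].
Since gcd(11, 257) = 1 the prime 11 does not ramify.
(257/11) = 4^5 mod 11 = 1, giving Legendre symbol 1.
Legendre symbol 1 ⇒ 11 is split.

p splits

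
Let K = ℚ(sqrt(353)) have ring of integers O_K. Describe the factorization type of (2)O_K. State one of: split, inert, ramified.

353 mod 4 = 1, hence disc K = 353 and O_K = ℤ[(1+√353)/2].
disc(K) = 353 is not divisible by 2; 2 is unramified.
Checking d mod 8: 353 ≡ 1. Hence 2 is split in O_K.

split — (2) = 𝔭₁𝔭₂ with 𝔭₁ ≠ 𝔭₂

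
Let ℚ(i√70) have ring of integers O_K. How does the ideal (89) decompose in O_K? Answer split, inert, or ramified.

p is inert

-70 mod 4 = 2, hence disc K = 4·(-70) = -280 and O_K = ℤ[√-70].
Since gcd(89, -280) = 1 the prime 89 does not ramify.
Compute (-70/89) via Euler: 19^((89-1)/2) mod 89 = 88, so (-70/89) = -1.
d is a non-residue mod p, hence 89 remains inert in O_K.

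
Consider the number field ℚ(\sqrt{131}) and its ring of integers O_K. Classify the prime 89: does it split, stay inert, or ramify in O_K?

131 mod 4 = 3, hence disc K = 4·131 = 524 and O_K = ℤ[√131].
disc(K) = 524 is not divisible by 89; 89 is unramified.
Legendre symbol by Euler's criterion: (131/89) ≡ 131^44 ≡ 1 (mod 89), i.e. (131/89) = 1.
d is a quadratic residue mod p, hence 89 splits in O_K.

splits completely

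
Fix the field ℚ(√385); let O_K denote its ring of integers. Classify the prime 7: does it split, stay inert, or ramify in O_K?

ramified — (7) = 𝔭²

d = 385 ≡ 1 (mod 4), so O_K = ℤ[(1+√385)/2] and disc(K) = d = 385.
Ramification test: 7 | 385. The prime 7 ramifies in K.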